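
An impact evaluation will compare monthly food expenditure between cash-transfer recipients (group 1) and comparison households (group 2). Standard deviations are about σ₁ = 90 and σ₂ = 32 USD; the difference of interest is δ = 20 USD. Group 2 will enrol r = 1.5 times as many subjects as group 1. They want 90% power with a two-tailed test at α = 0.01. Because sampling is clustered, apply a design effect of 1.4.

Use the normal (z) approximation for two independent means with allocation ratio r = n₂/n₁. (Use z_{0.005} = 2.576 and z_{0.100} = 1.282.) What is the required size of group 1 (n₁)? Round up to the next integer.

n₁ = (z_{α/2} + z_β)² · (σ₁² + σ₂²/r) / δ²
   = (2.576 + 1.282)² · (90² + 32²/1.5) / 20²
   = 14.8842 · (8100 + 682.6667) / 400
   = 14.8842 · 8782.7 / 400
   = 326.81
Design effect: 1.4 × 326.81 = 457.53.
Round up → n₁ = 458; n₂ = r·n₁ = 1.5 × 458 = 687.

n₁ = 458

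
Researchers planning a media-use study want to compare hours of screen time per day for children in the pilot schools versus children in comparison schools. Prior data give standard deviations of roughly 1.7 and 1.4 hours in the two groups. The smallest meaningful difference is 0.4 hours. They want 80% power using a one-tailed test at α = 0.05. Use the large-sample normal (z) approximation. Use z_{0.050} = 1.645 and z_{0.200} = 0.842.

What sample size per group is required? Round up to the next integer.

n = (z_α + z_β)² · (σ₁² + σ₂²) / δ²
  = (1.645 + 0.842)² · (1.7² + 1.4² = 4.85) / 0.4²
  = 6.1852 · 4.85 / 0.16
  = 187.49
Round up → n = 188 per group.

n = 188 per group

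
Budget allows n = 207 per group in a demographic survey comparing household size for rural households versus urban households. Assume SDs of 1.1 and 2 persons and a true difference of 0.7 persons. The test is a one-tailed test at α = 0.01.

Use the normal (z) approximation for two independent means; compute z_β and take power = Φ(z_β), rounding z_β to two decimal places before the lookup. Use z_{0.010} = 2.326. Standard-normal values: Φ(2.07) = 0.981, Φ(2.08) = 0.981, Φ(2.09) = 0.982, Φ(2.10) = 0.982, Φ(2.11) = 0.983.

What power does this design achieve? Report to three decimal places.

z_β = δ·√(n/(σ₁²+σ₂²)) − z_α
    = 0.7 · √(207/5.21) − 2.326
    = 0.7 · 6.30328 − 2.326
    = 4.4123 − 2.326 = 2.0863 → 2.09
Power = Φ(2.09) = 0.982.

Power ≈ 0.982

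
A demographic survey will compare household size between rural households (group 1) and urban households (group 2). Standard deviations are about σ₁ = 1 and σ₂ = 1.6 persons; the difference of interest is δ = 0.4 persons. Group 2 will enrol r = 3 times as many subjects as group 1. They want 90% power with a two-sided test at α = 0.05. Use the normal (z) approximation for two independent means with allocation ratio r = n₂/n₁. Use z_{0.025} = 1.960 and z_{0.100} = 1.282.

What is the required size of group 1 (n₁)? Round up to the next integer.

n₁ = 122

n₁ = (z_{α/2} + z_β)² · (σ₁² + σ₂²/r) / δ²
   = (1.960 + 1.282)² · (1² + 1.6²/3) / 0.4²
   = 10.5106 · (1 + 0.85333) / 0.16
   = 10.5106 · 1.8533 / 0.16
   = 121.75
Round up → n₁ = 122; n₂ = r·n₁ = 3 × 122 = 366.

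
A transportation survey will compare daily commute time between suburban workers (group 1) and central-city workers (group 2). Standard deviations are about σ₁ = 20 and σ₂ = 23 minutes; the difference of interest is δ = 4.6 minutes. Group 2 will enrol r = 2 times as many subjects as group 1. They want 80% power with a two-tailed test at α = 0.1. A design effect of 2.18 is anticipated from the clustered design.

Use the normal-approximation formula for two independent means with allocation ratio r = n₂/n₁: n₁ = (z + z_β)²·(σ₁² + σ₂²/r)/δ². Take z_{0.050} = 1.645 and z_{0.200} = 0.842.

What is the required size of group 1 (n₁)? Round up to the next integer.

n₁ = (z_{α/2} + z_β)² · (σ₁² + σ₂²/r) / δ²
   = (1.645 + 0.842)² · (20² + 23²/2) / 4.6²
   = 6.1852 · (400 + 264.5) / 21.16
   = 6.1852 · 664.5 / 21.16
   = 194.24
Design effect: 2.18 × 194.24 = 423.44.
Round up → n₁ = 424; n₂ = r·n₁ = 2 × 424 = 848.

n₁ = 424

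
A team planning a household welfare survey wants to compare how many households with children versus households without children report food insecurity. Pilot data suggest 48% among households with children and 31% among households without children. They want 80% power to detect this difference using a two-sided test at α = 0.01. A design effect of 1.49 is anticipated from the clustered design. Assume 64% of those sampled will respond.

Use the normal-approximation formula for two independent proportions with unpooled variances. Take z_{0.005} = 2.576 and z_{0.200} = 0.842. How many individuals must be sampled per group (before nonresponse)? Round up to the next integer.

n = (z_{α/2} + z_β)² · [p₁(1−p₁) + p₂(1−p₂)] / (p₁ − p₂)²
  = (2.576 + 0.842)² · (0.48·0.52 + 0.31·0.69) / (0.17)²
  = (3.418)² · (0.2496 + 0.2139) / 0.0289
  = 11.6827 · 0.4635 / 0.0289
  = 187.37
Design effect: 1.49 × 187.37 = 279.18.
Adjust for 64% response: 279.18 / 0.64 = 436.22.
Round up → n = 437 per group.

n = 437 per group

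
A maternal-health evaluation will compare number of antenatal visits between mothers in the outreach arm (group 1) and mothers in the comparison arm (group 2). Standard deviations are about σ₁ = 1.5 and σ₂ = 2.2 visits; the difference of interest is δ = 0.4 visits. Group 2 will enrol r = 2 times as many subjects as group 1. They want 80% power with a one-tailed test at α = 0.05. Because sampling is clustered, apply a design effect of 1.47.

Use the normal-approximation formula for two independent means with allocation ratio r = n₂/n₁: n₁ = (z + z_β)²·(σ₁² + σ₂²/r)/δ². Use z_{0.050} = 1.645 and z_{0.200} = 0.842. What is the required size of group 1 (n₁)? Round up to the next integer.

n₁ = (z_α + z_β)² · (σ₁² + σ₂²/r) / δ²
   = (1.645 + 0.842)² · (1.5² + 2.2²/2) / 0.4²
   = 6.1852 · (2.25 + 2.42) / 0.16
   = 6.1852 · 4.67 / 0.16
   = 180.53
Design effect: 1.47 × 180.53 = 265.38.
Round up → n₁ = 266; n₂ = r·n₁ = 2 × 266 = 532.

n₁ = 266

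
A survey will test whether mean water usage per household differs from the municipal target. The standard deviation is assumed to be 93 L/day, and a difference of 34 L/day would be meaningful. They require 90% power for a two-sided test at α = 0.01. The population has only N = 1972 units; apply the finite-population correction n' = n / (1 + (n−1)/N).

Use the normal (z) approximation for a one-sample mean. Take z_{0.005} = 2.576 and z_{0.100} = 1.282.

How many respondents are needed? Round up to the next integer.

n = 106

n = (z_{α/2} + z_β)² · σ² / δ²
  = (2.576 + 1.282)² · 93² / 34²
  = 14.8842 · 8649 / 1156
  = 111.36
Finite-population correction (N = 1972): 111.36 / (1 + (111.36 − 1)/1972) = 105.46.
Round up → n = 106.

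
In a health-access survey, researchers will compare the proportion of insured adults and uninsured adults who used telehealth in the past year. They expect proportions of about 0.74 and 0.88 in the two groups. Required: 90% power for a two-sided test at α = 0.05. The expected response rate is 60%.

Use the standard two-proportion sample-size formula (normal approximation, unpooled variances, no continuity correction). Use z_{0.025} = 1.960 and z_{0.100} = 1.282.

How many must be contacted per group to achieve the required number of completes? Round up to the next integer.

n = (z_{α/2} + z_β)² · [p₁(1−p₁) + p₂(1−p₂)] / (p₁ − p₂)²
  = (1.960 + 1.282)² · (0.74·0.26 + 0.88·0.12) / (-0.14)²
  = (3.242)² · (0.1924 + 0.1056) / 0.0196
  = 10.5106 · 0.2980 / 0.0196
  = 159.80
Adjust for 60% response: 159.80 / 0.60 = 266.34.
Round up → n = 267 per group.

n = 267 per group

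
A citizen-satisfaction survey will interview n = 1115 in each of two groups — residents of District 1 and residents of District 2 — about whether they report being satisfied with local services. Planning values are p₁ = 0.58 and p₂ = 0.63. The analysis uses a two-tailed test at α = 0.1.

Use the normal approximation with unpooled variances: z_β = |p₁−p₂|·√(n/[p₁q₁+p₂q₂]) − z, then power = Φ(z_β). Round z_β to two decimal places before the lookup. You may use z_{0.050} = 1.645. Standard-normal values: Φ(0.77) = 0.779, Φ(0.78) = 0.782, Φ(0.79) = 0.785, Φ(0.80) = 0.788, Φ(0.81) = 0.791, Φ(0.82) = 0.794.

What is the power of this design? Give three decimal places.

z_β = |p₁−p₂|·√(n/[p₁q₁+p₂q₂]) − z_{α/2}
    = 0.05 · √(1115/0.4767) − 1.645
    = 0.05 · 48.3632 − 1.645
    = 2.4182 − 1.645 = 0.7732 → 0.77
Power = Φ(0.77) = 0.779.

Power ≈ 0.779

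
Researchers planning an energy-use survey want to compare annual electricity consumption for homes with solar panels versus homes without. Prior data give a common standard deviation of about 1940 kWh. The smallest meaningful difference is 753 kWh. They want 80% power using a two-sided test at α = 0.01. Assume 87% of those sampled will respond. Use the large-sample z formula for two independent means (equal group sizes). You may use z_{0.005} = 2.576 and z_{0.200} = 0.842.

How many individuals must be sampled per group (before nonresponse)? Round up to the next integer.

n = (z_{α/2} + z_β)² · (σ₁² + σ₂²) / δ²
  = (2.576 + 0.842)² · (2·1940² = 7527200) / 753²
  = 11.6827 · 7527200 / 567009
  = 155.09
Adjust for 87% response: 155.09 / 0.87 = 178.27.
Round up → n = 179 per group.

n = 179 per group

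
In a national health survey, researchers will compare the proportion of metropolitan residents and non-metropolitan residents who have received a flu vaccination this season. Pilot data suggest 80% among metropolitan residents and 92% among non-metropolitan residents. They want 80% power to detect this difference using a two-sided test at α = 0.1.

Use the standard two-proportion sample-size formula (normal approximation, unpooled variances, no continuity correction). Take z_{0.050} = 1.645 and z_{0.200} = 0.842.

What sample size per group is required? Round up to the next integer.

n = (z_{α/2} + z_β)² · [p₁(1−p₁) + p₂(1−p₂)] / (p₁ − p₂)²
  = (1.645 + 0.842)² · (0.80·0.20 + 0.92·0.08) / (-0.12)²
  = (2.487)² · (0.1600 + 0.0736) / 0.0144
  = 6.1852 · 0.2336 / 0.0144
  = 100.34
Round up → n = 101 per group.

n = 101 per group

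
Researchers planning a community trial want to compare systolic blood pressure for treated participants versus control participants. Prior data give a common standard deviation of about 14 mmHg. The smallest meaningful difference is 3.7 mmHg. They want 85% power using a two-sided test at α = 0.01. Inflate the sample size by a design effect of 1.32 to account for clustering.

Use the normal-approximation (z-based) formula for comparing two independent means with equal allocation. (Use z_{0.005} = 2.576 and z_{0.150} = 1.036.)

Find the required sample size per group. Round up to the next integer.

n = (z_{α/2} + z_β)² · (σ₁² + σ₂²) / δ²
  = (2.576 + 1.036)² · (2·14² = 392) / 3.7²
  = 13.0465 · 392 / 13.69
  = 373.58
Design effect: 1.32 × 373.58 = 493.12.
Round up → n = 494 per group.

n = 494 per group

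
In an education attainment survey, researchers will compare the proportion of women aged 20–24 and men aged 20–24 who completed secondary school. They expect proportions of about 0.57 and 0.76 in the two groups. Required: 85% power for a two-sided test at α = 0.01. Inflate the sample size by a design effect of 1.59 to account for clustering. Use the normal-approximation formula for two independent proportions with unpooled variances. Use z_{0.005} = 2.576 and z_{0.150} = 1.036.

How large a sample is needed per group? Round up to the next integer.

n = (z_{α/2} + z_β)² · [p₁(1−p₁) + p₂(1−p₂)] / (p₁ − p₂)²
  = (2.576 + 1.036)² · (0.57·0.43 + 0.76·0.24) / (-0.19)²
  = (3.612)² · (0.2451 + 0.1824) / 0.0361
  = 13.0465 · 0.4275 / 0.0361
  = 154.50
Design effect: 1.59 × 154.50 = 245.65.
Round up → n = 246 per group.

n = 246 per group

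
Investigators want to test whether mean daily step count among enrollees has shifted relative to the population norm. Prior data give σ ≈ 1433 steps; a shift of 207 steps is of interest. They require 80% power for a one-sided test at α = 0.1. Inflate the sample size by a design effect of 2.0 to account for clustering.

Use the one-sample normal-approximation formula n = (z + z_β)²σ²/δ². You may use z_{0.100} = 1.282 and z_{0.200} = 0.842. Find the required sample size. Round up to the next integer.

n = 433

n = (z_α + z_β)² · σ² / δ²
  = (1.282 + 0.842)² · 1433² / 207²
  = 4.5114 · 2053489 / 42849
  = 216.20
Design effect: 2.0 × 216.20 = 432.41.
Round up → n = 433.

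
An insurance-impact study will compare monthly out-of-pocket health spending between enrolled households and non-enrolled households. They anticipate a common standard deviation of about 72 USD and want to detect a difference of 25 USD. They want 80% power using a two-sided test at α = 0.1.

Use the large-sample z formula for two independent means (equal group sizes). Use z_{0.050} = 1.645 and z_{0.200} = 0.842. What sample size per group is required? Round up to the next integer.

n = 103 per group

n = (z_{α/2} + z_β)² · (σ₁² + σ₂²) / δ²
  = (1.645 + 0.842)² · (2·72² = 10368) / 25²
  = 6.1852 · 10368 / 625
  = 102.60
Round up → n = 103 per group.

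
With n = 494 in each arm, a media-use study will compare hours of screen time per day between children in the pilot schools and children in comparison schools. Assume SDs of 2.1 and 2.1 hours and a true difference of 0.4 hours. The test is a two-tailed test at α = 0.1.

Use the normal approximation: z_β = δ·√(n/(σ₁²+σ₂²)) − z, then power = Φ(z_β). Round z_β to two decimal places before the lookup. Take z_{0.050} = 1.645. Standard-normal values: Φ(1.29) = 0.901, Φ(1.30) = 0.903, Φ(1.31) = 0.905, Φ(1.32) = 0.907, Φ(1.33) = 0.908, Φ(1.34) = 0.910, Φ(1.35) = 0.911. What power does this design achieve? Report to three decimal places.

z_β = δ·√(n/(σ₁²+σ₂²)) − z_{α/2}
    = 0.4 · √(494/8.82) − 1.645
    = 0.4 · 7.48392 − 1.645
    = 2.9936 − 1.645 = 1.3486 → 1.35
Power = Φ(1.35) = 0.911.

Power ≈ 0.911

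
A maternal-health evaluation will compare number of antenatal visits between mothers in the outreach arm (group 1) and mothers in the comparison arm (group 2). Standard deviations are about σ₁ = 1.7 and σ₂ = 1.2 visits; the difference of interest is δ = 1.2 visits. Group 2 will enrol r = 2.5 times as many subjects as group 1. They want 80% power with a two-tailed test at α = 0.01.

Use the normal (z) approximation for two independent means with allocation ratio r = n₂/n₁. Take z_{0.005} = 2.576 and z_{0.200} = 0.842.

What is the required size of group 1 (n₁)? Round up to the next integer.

n₁ = (z_{α/2} + z_β)² · (σ₁² + σ₂²/r) / δ²
   = (2.576 + 0.842)² · (1.7² + 1.2²/2.5) / 1.2²
   = 11.6827 · (2.89 + 0.576) / 1.44
   = 11.6827 · 3.466 / 1.44
   = 28.12
Round up → n₁ = 29; n₂ = r·n₁ = 2.5 × 29 = 73.

n₁ = 29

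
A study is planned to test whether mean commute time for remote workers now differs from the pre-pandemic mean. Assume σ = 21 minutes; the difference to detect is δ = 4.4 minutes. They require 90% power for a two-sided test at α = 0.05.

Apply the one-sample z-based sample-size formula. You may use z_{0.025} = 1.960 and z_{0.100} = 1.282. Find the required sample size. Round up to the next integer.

n = 240

n = (z_{α/2} + z_β)² · σ² / δ²
  = (1.960 + 1.282)² · 21² / 4.4²
  = 10.5106 · 441 / 19.36
  = 239.42
Round up → n = 240.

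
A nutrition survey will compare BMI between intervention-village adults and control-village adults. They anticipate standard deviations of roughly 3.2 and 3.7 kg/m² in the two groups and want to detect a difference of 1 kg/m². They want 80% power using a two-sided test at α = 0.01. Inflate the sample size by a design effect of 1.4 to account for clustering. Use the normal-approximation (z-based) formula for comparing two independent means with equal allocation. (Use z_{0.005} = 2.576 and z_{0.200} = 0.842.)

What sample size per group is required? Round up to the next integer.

n = (z_{α/2} + z_β)² · (σ₁² + σ₂²) / δ²
  = (2.576 + 0.842)² · (3.2² + 3.7² = 23.93) / 1²
  = 11.6827 · 23.93 / 1
  = 279.57
Design effect: 1.4 × 279.57 = 391.39.
Round up → n = 392 per group.

n = 392 per group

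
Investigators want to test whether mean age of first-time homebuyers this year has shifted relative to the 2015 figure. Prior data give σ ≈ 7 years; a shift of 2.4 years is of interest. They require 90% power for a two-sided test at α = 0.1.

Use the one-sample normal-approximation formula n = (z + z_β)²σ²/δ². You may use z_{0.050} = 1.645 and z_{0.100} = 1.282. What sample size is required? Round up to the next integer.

n = (z_{α/2} + z_β)² · σ² / δ²
  = (1.645 + 1.282)² · 7² / 2.4²
  = 8.5673 · 49 / 5.76
  = 72.88
Round up → n = 73.

n = 73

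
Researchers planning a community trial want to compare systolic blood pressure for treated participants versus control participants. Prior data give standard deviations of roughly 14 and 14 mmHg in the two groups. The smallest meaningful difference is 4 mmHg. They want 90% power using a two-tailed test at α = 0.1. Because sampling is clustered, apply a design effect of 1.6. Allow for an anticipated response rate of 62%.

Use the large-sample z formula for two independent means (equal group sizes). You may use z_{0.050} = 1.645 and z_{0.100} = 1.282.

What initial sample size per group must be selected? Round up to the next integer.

n = (z_{α/2} + z_β)² · (σ₁² + σ₂²) / δ²
  = (1.645 + 1.282)² · (14² + 14² = 392) / 4²
  = 8.5673 · 392 / 16
  = 209.90
Design effect: 1.6 × 209.90 = 335.84.
Adjust for 62% response: 335.84 / 0.62 = 541.68.
Round up → n = 542 per group.

n = 542 per group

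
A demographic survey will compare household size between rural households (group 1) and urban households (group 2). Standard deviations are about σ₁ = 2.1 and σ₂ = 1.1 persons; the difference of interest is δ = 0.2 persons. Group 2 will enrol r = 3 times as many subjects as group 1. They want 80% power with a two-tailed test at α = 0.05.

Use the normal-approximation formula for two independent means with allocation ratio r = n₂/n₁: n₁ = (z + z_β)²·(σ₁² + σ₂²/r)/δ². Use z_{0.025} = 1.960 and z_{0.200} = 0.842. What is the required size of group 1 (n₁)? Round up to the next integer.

n₁ = 945

n₁ = (z_{α/2} + z_β)² · (σ₁² + σ₂²/r) / δ²
   = (1.960 + 0.842)² · (2.1² + 1.1²/3) / 0.2²
   = 7.8512 · (4.41 + 0.40333) / 0.04
   = 7.8512 · 4.8133 / 0.04
   = 944.76
Round up → n₁ = 945; n₂ = r·n₁ = 3 × 945 = 2835.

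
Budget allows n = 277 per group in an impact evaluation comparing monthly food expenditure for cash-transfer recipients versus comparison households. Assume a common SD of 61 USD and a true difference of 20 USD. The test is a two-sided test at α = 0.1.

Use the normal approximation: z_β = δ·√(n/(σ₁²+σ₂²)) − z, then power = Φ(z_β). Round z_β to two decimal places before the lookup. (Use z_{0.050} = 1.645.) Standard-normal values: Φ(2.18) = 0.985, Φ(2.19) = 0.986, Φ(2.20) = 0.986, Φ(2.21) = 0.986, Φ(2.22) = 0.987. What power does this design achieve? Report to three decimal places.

z_β = δ·√(n/(σ₁²+σ₂²)) − z_{α/2}
    = 20 · √(277/7442) − 1.645
    = 20 · 0.19293 − 1.645
    = 3.8586 − 1.645 = 2.2136 → 2.21
Power = Φ(2.21) = 0.986.

Power ≈ 0.986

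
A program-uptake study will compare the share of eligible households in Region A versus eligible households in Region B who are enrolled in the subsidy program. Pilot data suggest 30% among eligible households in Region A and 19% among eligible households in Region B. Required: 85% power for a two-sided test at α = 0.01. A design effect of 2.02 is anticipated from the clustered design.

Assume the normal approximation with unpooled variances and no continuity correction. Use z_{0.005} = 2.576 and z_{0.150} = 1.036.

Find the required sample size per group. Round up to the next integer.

n = 793 per group

n = (z_{α/2} + z_β)² · [p₁(1−p₁) + p₂(1−p₂)] / (p₁ − p₂)²
  = (2.576 + 1.036)² · (0.30·0.70 + 0.19·0.81) / (0.11)²
  = (3.612)² · (0.2100 + 0.1539) / 0.0121
  = 13.0465 · 0.3639 / 0.0121
  = 392.37
Design effect: 2.02 × 392.37 = 792.58.
Round up → n = 793 per group.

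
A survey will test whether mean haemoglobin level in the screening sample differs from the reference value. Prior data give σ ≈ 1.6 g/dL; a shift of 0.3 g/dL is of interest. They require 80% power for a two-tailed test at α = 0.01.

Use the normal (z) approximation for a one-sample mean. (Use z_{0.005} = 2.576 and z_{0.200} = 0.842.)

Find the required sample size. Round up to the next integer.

n = (z_{α/2} + z_β)² · σ² / δ²
  = (2.576 + 0.842)² · 1.6² / 0.3²
  = 11.6827 · 2.56 / 0.09
  = 332.31
Round up → n = 333.

n = 333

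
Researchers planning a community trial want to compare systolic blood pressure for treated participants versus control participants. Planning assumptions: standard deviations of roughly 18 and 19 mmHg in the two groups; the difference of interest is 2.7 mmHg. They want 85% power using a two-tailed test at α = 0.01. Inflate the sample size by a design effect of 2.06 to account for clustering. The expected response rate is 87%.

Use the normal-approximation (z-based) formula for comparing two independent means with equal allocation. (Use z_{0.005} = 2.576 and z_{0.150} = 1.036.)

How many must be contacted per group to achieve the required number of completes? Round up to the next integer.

n = 2903 per group

n = (z_{α/2} + z_β)² · (σ₁² + σ₂²) / δ²
  = (2.576 + 1.036)² · (18² + 19² = 685) / 2.7²
  = 13.0465 · 685 / 7.29
  = 1225.91
Design effect: 2.06 × 1225.91 = 2525.37.
Adjust for 87% response: 2525.37 / 0.87 = 2902.73.
Round up → n = 2903 per group.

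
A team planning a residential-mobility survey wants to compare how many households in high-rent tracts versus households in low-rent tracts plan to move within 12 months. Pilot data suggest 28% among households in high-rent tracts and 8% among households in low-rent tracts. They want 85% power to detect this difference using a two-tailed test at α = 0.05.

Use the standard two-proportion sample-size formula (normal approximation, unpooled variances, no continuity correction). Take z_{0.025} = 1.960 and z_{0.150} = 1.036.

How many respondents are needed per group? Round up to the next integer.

n = (z_{α/2} + z_β)² · [p₁(1−p₁) + p₂(1−p₂)] / (p₁ − p₂)²
  = (1.960 + 1.036)² · (0.28·0.72 + 0.08·0.92) / (0.20)²
  = (2.996)² · (0.2016 + 0.0736) / 0.0400
  = 8.9760 · 0.2752 / 0.0400
  = 61.75
Round up → n = 62 per group.

n = 62 per group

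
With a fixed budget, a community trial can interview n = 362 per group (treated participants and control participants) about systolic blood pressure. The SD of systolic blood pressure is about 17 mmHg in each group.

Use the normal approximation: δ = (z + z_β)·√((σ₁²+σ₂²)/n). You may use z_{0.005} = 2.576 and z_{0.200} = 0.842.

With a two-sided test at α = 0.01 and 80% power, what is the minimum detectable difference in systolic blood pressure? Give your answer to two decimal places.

Minimum detectable difference ≈ 4.32 mmHg

δ = (z_{α/2} + z_β) · √((σ₁²+σ₂²)/n)
  = (2.576 + 0.842) · √(578/362)
  = 3.418 · √1.5967
  = 3.418 · 1.2636
  = 4.3190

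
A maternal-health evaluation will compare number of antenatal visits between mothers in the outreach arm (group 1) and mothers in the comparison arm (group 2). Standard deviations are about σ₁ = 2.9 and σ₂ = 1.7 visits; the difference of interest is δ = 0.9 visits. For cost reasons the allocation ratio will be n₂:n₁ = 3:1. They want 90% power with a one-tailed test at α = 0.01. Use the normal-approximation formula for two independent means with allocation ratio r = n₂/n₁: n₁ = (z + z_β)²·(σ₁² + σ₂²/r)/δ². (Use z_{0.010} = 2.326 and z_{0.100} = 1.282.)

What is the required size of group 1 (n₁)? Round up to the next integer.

n₁ = (z_α + z_β)² · (σ₁² + σ₂²/r) / δ²
   = (2.326 + 1.282)² · (2.9² + 1.7²/3) / 0.9²
   = 13.0177 · (8.41 + 0.96333) / 0.81
   = 13.0177 · 9.3733 / 0.81
   = 150.64
Round up → n₁ = 151; n₂ = r·n₁ = 3 × 151 = 453.

n₁ = 151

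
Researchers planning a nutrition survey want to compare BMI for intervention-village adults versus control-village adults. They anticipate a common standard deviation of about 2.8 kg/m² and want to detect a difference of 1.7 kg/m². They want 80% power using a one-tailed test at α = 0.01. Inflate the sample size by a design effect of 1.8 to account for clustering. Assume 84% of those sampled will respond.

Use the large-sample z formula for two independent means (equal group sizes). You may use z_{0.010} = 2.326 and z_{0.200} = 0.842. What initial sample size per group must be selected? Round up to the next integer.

n = 117 per group

n = (z_α + z_β)² · (σ₁² + σ₂²) / δ²
  = (2.326 + 0.842)² · (2·2.8² = 15.68) / 1.7²
  = 10.0362 · 15.68 / 2.89
  = 54.45
Design effect: 1.8 × 54.45 = 98.01.
Adjust for 84% response: 98.01 / 0.84 = 116.68.
Round up → n = 117 per group.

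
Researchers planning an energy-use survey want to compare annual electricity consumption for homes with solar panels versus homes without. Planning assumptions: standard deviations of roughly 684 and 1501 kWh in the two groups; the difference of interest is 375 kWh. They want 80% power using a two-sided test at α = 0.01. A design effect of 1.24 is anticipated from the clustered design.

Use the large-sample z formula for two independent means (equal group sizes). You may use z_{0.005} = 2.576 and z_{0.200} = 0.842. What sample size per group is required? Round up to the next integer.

n = 281 per group

n = (z_{α/2} + z_β)² · (σ₁² + σ₂²) / δ²
  = (2.576 + 0.842)² · (684² + 1501² = 2720857) / 375²
  = 11.6827 · 2720857 / 140625
  = 226.04
Design effect: 1.24 × 226.04 = 280.29.
Round up → n = 281 per group.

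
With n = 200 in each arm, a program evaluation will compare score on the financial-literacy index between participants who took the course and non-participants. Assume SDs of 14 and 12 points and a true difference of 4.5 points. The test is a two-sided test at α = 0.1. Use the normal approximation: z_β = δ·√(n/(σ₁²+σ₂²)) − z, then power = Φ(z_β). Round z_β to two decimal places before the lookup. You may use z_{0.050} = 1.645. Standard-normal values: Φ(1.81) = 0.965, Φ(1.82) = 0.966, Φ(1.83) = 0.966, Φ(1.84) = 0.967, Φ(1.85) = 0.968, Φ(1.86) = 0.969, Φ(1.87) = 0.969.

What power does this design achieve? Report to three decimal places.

z_β = δ·√(n/(σ₁²+σ₂²)) − z_{α/2}
    = 4.5 · √(200/340) − 1.645
    = 4.5 · 0.76696 − 1.645
    = 3.4513 − 1.645 = 1.8063 → 1.81
Power = Φ(1.81) = 0.965.

Power ≈ 0.965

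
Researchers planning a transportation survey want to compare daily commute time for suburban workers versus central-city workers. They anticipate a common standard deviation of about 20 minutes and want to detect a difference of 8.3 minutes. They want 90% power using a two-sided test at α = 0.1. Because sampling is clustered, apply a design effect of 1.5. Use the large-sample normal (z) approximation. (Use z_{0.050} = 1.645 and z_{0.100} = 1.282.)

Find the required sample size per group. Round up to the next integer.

n = (z_{α/2} + z_β)² · (σ₁² + σ₂²) / δ²
  = (1.645 + 1.282)² · (2·20² = 800) / 8.3²
  = 8.5673 · 800 / 68.89
  = 99.49
Design effect: 1.5 × 99.49 = 149.23.
Round up → n = 150 per group.

n = 150 per group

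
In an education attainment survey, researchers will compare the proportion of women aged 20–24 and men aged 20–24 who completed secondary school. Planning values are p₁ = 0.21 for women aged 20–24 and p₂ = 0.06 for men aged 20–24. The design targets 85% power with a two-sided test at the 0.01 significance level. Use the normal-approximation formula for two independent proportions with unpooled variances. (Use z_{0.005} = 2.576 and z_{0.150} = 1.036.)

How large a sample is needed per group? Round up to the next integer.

n = 129 per group

n = (z_{α/2} + z_β)² · [p₁(1−p₁) + p₂(1−p₂)] / (p₁ − p₂)²
  = (2.576 + 1.036)² · (0.21·0.79 + 0.06·0.94) / (0.15)²
  = (3.612)² · (0.1659 + 0.0564) / 0.0225
  = 13.0465 · 0.2223 / 0.0225
  = 128.90
Round up → n = 129 per group.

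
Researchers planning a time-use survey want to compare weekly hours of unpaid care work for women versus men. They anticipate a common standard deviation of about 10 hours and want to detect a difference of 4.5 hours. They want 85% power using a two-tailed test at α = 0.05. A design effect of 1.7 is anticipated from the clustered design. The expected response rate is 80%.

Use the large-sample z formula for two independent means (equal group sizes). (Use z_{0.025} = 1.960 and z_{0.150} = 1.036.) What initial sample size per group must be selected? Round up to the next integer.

n = 189 per group

n = (z_{α/2} + z_β)² · (σ₁² + σ₂²) / δ²
  = (1.960 + 1.036)² · (2·10² = 200) / 4.5²
  = 8.9760 · 200 / 20.25
  = 88.65
Design effect: 1.7 × 88.65 = 150.71.
Adjust for 80% response: 150.71 / 0.80 = 188.39.
Round up → n = 189 per group.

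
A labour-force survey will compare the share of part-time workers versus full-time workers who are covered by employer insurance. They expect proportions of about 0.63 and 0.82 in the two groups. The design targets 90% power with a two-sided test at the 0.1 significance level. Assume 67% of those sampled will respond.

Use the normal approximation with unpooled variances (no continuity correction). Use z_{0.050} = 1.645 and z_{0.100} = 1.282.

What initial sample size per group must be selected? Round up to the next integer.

n = (z_{α/2} + z_β)² · [p₁(1−p₁) + p₂(1−p₂)] / (p₁ − p₂)²
  = (1.645 + 1.282)² · (0.63·0.37 + 0.82·0.18) / (-0.19)²
  = (2.927)² · (0.2331 + 0.1476) / 0.0361
  = 8.5673 · 0.3807 / 0.0361
  = 90.35
Adjust for 67% response: 90.35 / 0.67 = 134.85.
Round up → n = 135 per group.

n = 135 per group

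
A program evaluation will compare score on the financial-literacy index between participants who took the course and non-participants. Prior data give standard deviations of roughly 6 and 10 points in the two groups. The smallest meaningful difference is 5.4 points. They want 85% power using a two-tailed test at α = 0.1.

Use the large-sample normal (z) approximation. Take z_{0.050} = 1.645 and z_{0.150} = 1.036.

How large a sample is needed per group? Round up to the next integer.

n = (z_{α/2} + z_β)² · (σ₁² + σ₂²) / δ²
  = (1.645 + 1.036)² · (6² + 10² = 136) / 5.4²
  = 7.1878 · 136 / 29.16
  = 33.52
Round up → n = 34 per group.

n = 34 per group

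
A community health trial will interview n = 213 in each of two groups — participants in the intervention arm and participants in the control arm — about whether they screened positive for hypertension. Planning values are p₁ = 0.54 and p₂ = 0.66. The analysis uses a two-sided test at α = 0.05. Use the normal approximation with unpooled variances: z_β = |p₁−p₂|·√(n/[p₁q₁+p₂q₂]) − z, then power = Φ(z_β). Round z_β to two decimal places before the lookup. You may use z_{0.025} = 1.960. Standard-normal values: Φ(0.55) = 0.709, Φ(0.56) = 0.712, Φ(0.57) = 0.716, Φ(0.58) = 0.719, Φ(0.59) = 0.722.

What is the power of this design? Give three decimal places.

z_β = |p₁−p₂|·√(n/[p₁q₁+p₂q₂]) − z_{α/2}
    = 0.12 · √(213/0.4728) − 1.960
    = 0.12 · 21.2252 − 1.960
    = 2.5470 − 1.960 = 0.5870 → 0.59
Power = Φ(0.59) = 0.722.

Power ≈ 0.722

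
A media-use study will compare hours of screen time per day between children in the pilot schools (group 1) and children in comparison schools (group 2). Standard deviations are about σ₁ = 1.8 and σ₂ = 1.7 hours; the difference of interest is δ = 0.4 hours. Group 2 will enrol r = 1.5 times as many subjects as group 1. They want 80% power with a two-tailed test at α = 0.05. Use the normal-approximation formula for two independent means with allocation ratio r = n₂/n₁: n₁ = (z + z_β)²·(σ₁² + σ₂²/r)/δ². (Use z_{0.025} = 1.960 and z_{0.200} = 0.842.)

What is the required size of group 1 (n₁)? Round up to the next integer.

n₁ = (z_{α/2} + z_β)² · (σ₁² + σ₂²/r) / δ²
   = (1.960 + 0.842)² · (1.8² + 1.7²/1.5) / 0.4²
   = 7.8512 · (3.24 + 1.9267) / 0.16
   = 7.8512 · 5.1667 / 0.16
   = 253.53
Round up → n₁ = 254; n₂ = r·n₁ = 1.5 × 254 = 381.

n₁ = 254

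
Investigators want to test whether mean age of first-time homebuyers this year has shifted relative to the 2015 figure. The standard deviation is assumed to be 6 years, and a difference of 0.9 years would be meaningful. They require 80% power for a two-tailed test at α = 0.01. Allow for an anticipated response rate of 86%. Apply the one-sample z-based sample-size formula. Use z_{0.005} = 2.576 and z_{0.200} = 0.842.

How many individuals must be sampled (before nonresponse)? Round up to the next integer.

n = (z_{α/2} + z_β)² · σ² / δ²
  = (2.576 + 0.842)² · 6² / 0.9²
  = 11.6827 · 36 / 0.81
  = 519.23
Adjust for 86% response: 519.23 / 0.86 = 603.76.
Round up → n = 604.

n = 604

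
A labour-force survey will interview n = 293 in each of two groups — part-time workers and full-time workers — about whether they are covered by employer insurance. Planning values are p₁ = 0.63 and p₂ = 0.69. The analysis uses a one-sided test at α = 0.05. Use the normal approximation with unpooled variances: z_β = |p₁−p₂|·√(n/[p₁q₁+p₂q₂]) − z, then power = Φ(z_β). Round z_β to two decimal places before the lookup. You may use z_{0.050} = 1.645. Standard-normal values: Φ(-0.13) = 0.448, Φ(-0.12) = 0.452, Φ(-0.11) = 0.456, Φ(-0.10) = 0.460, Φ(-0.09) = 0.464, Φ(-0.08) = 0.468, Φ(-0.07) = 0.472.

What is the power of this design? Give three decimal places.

Power ≈ 0.456

z_β = |p₁−p₂|·√(n/[p₁q₁+p₂q₂]) − z_α
    = 0.06 · √(293/0.4470) − 1.645
    = 0.06 · 25.6024 − 1.645
    = 1.5361 − 1.645 = -0.1089 → -0.11
Power = Φ(-0.11) = 0.456.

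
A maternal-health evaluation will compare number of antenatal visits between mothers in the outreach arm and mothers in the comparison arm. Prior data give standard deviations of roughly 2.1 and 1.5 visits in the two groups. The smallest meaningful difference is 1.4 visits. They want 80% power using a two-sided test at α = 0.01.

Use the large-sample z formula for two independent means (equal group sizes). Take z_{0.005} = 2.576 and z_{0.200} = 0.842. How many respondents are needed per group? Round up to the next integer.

n = 40 per group

n = (z_{α/2} + z_β)² · (σ₁² + σ₂²) / δ²
  = (2.576 + 0.842)² · (2.1² + 1.5² = 6.66) / 1.4²
  = 11.6827 · 6.66 / 1.96
  = 39.70
Round up → n = 40 per group.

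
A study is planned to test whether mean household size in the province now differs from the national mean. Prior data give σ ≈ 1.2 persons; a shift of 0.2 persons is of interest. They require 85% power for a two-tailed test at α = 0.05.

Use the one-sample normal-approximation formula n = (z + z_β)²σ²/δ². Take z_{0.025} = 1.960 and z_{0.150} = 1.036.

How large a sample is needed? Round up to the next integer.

n = (z_{α/2} + z_β)² · σ² / δ²
  = (1.960 + 1.036)² · 1.2² / 0.2²
  = 8.9760 · 1.44 / 0.04
  = 323.14
Round up → n = 324.

n = 324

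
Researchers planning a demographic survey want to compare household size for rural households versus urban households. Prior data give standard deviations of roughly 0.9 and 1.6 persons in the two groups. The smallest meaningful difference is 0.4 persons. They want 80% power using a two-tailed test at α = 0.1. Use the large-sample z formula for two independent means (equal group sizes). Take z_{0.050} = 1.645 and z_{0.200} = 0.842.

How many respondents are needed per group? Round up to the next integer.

n = 131 per group

n = (z_{α/2} + z_β)² · (σ₁² + σ₂²) / δ²
  = (1.645 + 0.842)² · (0.9² + 1.6² = 3.37) / 0.4²
  = 6.1852 · 3.37 / 0.16
  = 130.28
Round up → n = 131 per group.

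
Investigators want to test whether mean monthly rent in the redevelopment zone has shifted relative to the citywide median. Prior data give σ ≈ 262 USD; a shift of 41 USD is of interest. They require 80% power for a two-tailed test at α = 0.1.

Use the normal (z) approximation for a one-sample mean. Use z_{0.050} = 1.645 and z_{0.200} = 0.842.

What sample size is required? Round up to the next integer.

n = 253

n = (z_{α/2} + z_β)² · σ² / δ²
  = (1.645 + 0.842)² · 262² / 41²
  = 6.1852 · 68644 / 1681
  = 252.57
Round up → n = 253.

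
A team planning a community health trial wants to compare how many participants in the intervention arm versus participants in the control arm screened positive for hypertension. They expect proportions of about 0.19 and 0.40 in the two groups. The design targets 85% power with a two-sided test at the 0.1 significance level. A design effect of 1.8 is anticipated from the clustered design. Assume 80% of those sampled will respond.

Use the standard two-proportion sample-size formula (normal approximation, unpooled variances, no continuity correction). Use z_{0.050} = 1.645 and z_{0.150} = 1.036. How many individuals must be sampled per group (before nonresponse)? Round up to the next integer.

n = 145 per group

n = (z_{α/2} + z_β)² · [p₁(1−p₁) + p₂(1−p₂)] / (p₁ − p₂)²
  = (1.645 + 1.036)² · (0.19·0.81 + 0.40·0.60) / (-0.21)²
  = (2.681)² · (0.1539 + 0.2400) / 0.0441
  = 7.1878 · 0.3939 / 0.0441
  = 64.20
Design effect: 1.8 × 64.20 = 115.56.
Adjust for 80% response: 115.56 / 0.80 = 144.45.
Round up → n = 145 per group.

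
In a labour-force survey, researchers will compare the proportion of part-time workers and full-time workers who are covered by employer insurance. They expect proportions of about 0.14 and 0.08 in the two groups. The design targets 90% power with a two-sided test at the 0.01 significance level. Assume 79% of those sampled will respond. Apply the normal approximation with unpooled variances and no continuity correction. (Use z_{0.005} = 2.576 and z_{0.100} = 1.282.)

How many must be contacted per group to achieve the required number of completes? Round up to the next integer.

n = (z_{α/2} + z_β)² · [p₁(1−p₁) + p₂(1−p₂)] / (p₁ − p₂)²
  = (2.576 + 1.282)² · (0.14·0.86 + 0.08·0.92) / (0.06)²
  = (3.858)² · (0.1204 + 0.0736) / 0.0036
  = 14.8842 · 0.1940 / 0.0036
  = 802.09
Adjust for 79% response: 802.09 / 0.79 = 1015.31.
Round up → n = 1016 per group.

n = 1016 per group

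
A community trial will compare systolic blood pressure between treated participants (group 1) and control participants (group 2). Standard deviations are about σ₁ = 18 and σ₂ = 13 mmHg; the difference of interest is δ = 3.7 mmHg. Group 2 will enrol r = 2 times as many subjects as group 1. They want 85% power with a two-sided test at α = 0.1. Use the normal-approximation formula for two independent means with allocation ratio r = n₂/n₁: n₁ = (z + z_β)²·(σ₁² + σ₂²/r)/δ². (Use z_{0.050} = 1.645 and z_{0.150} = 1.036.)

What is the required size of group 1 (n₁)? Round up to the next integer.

n₁ = 215

n₁ = (z_{α/2} + z_β)² · (σ₁² + σ₂²/r) / δ²
   = (1.645 + 1.036)² · (18² + 13²/2) / 3.7²
   = 7.1878 · (324 + 84.5) / 13.69
   = 7.1878 · 408.5 / 13.69
   = 214.48
Round up → n₁ = 215; n₂ = r·n₁ = 2 × 215 = 430.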